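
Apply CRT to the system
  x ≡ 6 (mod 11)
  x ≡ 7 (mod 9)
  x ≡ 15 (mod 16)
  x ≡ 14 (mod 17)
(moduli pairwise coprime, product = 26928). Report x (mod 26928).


Product of moduli M = 11 · 9 · 16 · 17 = 26928.
Merge one congruence at a time:
  Start: x ≡ 6 (mod 11).
  Combine with x ≡ 7 (mod 9); new modulus lcm = 99.
    Write x = 6 + 11·t and substitute into x ≡ 7 (mod 9): 11·t ≡ 7 − 6 = 1 (mod 9).
    Reduce coefficients mod 9: 2·t ≡ 1 (mod 9).
    The inverse of 2 mod 9 is 5 (since 2·5 = 10 = 1·9 + 1), so t ≡ 5·1 = 5 ≡ 5 (mod 9).
    Then x = 6 + 11·5 = 61, valid modulo lcm(11, 9) = 99: x ≡ 61 (mod 99).
  Combine with x ≡ 15 (mod 16); new modulus lcm = 1584.
    Write x = 61 + 99·t and substitute into x ≡ 15 (mod 16): 99·t ≡ 15 − 61 = -46 (mod 16).
    Reduce coefficients mod 16: 3·t ≡ 2 (mod 16).
    The inverse of 3 mod 16 is 11 (since 3·11 = 33 = 2·16 + 1), so t ≡ 11·2 = 22 ≡ 6 (mod 16).
    Then x = 61 + 99·6 = 655, valid modulo lcm(99, 16) = 1584: x ≡ 655 (mod 1584).
  Combine with x ≡ 14 (mod 17); new modulus lcm = 26928.
    Write x = 655 + 1584·t and substitute into x ≡ 14 (mod 17): 1584·t ≡ 14 − 655 = -641 (mod 17).
    Reduce coefficients mod 17: 3·t ≡ 5 (mod 17).
    The inverse of 3 mod 17 is 6 (since 3·6 = 18 = 1·17 + 1), so t ≡ 6·5 = 30 ≡ 13 (mod 17).
    Then x = 655 + 1584·13 = 21247, valid modulo lcm(1584, 17) = 26928: x ≡ 21247 (mod 26928).
Verify against each original: 21247 mod 11 = 6, 21247 mod 9 = 7, 21247 mod 16 = 15, 21247 mod 17 = 14.

x ≡ 21247 (mod 26928).


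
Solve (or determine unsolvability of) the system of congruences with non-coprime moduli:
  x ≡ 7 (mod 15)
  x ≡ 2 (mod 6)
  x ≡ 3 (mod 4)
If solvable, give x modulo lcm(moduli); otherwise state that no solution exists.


Moduli 15, 6, 4 are not pairwise coprime, so CRT works modulo lcm(m_i) when all pairwise compatibility conditions hold.
Pairwise compatibility: gcd(m_i, m_j) must divide a_i - a_j for every pair.
Merge one congruence at a time:
  Start: x ≡ 7 (mod 15).
  Combine with x ≡ 2 (mod 6): gcd(15, 6) = 3, and 2 - 7 = -5 is NOT divisible by 3.
    ⇒ system is inconsistent (no integer solution).

No solution (the system is inconsistent).


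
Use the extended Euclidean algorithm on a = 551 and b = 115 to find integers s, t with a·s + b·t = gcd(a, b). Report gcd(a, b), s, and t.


Euclidean algorithm on (551, 115) — divide until remainder is 0:
  551 = 4 · 115 + 91
  115 = 1 · 91 + 24
  91 = 3 · 24 + 19
  24 = 1 · 19 + 5
  19 = 3 · 5 + 4
  5 = 1 · 4 + 1
  4 = 4 · 1 + 0
gcd(551, 115) = 1.
Track Bezout coefficients alongside the remainders: start with r₀ = 551 = a·1 + b·0 (s = 1, t = 0) and r₁ = 115 = a·0 + b·1 (s = 0, t = 1); each new remainder r_{k+1} = r_{k-1} − q_k·r_k inherits s_{k+1} = s_{k-1} − q_k·s_k, t_{k+1} = t_{k-1} − q_k·t_k, so r_k = a·s_k + b·t_k at every step:
  q = 4: r = 91, s = 1 − 4·0 = 1, t = 0 − 4·1 = -4  (check: 551·1 + 115·(-4) = 91)
  q = 1: r = 24, s = 0 − 1·1 = -1, t = 1 − 1·(-4) = 5  (check: 551·(-1) + 115·5 = 24)
  q = 3: r = 19, s = 1 − 3·(-1) = 4, t = -4 − 3·5 = -19  (check: 551·4 + 115·(-19) = 19)
  q = 1: r = 5, s = -1 − 1·4 = -5, t = 5 − 1·(-19) = 24  (check: 551·(-5) + 115·24 = 5)
  q = 3: r = 4, s = 4 − 3·(-5) = 19, t = -19 − 3·24 = -91  (check: 551·19 + 115·(-91) = 4)
  q = 1: r = 1, s = -5 − 1·19 = -24, t = 24 − 1·(-91) = 115  (check: 551·(-24) + 115·115 = 1)
The row with r = 1 (the gcd) gives the Bezout coefficients s = -24, t = 115.
Result: 551 · (-24) + 115 · (115) = 1.

gcd(551, 115) = 1; s = -24, t = 115 (check: 551·(-24) + 115·115 = 1).


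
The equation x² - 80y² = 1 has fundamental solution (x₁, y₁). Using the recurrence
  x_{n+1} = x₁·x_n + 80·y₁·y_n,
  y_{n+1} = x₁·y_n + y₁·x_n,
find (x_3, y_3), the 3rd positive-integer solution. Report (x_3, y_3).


Step 1: Find the fundamental solution (x₁, y₁) of x² - 80y² = 1.
  Expand √80 as a continued fraction. a₀ = ⌊√80⌋ = 8; iterate m_{k+1} = d_k·a_k − m_k, d_{k+1} = (80 − m_{k+1}²)/d_k, a_{k+1} = ⌊(a₀ + m_{k+1})/d_{k+1}⌋ (starting m₀ = 0, d₀ = 1), with convergents p_k = a_k·p_{k-1} + p_{k-2}, q_k = a_k·q_{k-1} + q_{k-2} (p₋₁ = 1, q₋₁ = 0):
  k = 0: a₀ = 8; p₀/q₀ = 8/1; p₀² − 80·q₀² = 64 − 80 = -16.
  k = 1: m = 8, d = 16, a = ⌊(8 + 8)/16⌋ = 1; p/q = (1·8 + 1)/(1·1 + 0) = 9/1; p² − 80·q² = 81 − 80 = 1.
  The first convergent with p² − 80·q² = 1 gives the fundamental solution (x₁, y₁) = (9, 1).
Step 2: Apply the recurrence (x_{n+1}, y_{n+1}) = (x₁x_n + 80y₁y_n, x₁y_n + y₁x_n) repeatedly.
  From (x_1, y_1) = (9, 1): x_2 = 9·9 + 80·1·1 = 161; y_2 = 9·1 + 1·9 = 18.
  From (x_2, y_2) = (161, 18): x_3 = 9·161 + 80·1·18 = 2889; y_3 = 9·18 + 1·161 = 323.
Step 3: Verify x_3² - 80·y_3² = 8346321 - 8346320 = 1 (should be 1). ✓

(x_1, y_1) = (9, 1); (x_3, y_3) = (2889, 323).


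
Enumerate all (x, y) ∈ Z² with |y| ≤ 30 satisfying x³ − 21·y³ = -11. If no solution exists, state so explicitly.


The equation is x³ - 21y³ = -11. For fixed y, x³ = 21·y³ − 11, so a solution requires the RHS to be a perfect cube.
Strategy: iterate y from -30 to 30, compute RHS = 21·y³ − 11, and check whether it is a (positive or negative) perfect cube.
Check small values of y:
  y = 0: RHS = -11 is not a perfect cube.
  y = 1: RHS = 10 is not a perfect cube.
  y = -1: RHS = -32 is not a perfect cube.
  y = 2: RHS = 157 is not a perfect cube.
  y = -2: RHS = -179 is not a perfect cube.
  y = 3: RHS = 556 is not a perfect cube.
  y = -3: RHS = -578 is not a perfect cube.
Continuing the search up to |y| = 30 finds no solutions either.
No (x, y) in the scanned range satisfies the equation.

No integer solutions with |y| ≤ 30.


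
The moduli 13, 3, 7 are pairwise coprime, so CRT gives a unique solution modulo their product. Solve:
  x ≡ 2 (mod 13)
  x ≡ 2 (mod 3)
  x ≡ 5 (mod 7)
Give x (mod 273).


Moduli 13, 3, 7 are pairwise coprime; by CRT there is a unique solution modulo M = 13 · 3 · 7 = 273.
Solve pairwise, accumulating the modulus:
  Start with x ≡ 2 (mod 13).
  Combine with x ≡ 2 (mod 3): since gcd(13, 3) = 1, we get a unique residue mod 39.
    Write x = 2 + 13·t and substitute into x ≡ 2 (mod 3): 13·t ≡ 2 − 2 = 0 (mod 3).
    Reduce coefficients mod 3: 1·t ≡ 0 (mod 3).
    So t ≡ 0 (mod 3).
    Then x = 2 + 13·0 = 2, valid modulo lcm(13, 3) = 39: x ≡ 2 (mod 39).
  Combine with x ≡ 5 (mod 7): since gcd(39, 7) = 1, we get a unique residue mod 273.
    Write x = 2 + 39·t and substitute into x ≡ 5 (mod 7): 39·t ≡ 5 − 2 = 3 (mod 7).
    Reduce coefficients mod 7: 4·t ≡ 3 (mod 7).
    The inverse of 4 mod 7 is 2 (since 4·2 = 8 = 1·7 + 1), so t ≡ 2·3 = 6 ≡ 6 (mod 7).
    Then x = 2 + 39·6 = 236, valid modulo lcm(39, 7) = 273: x ≡ 236 (mod 273).
Verify: 236 mod 13 = 2 ✓, 236 mod 3 = 2 ✓, 236 mod 7 = 5 ✓.

x ≡ 236 (mod 273).


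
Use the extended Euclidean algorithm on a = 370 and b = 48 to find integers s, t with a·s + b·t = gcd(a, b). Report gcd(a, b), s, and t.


Euclidean algorithm on (370, 48) — divide until remainder is 0:
  370 = 7 · 48 + 34
  48 = 1 · 34 + 14
  34 = 2 · 14 + 6
  14 = 2 · 6 + 2
  6 = 3 · 2 + 0
gcd(370, 48) = 2.
Track Bezout coefficients alongside the remainders: start with r₀ = 370 = a·1 + b·0 (s = 1, t = 0) and r₁ = 48 = a·0 + b·1 (s = 0, t = 1); each new remainder r_{k+1} = r_{k-1} − q_k·r_k inherits s_{k+1} = s_{k-1} − q_k·s_k, t_{k+1} = t_{k-1} − q_k·t_k, so r_k = a·s_k + b·t_k at every step:
  q = 7: r = 34, s = 1 − 7·0 = 1, t = 0 − 7·1 = -7  (check: 370·1 + 48·(-7) = 34)
  q = 1: r = 14, s = 0 − 1·1 = -1, t = 1 − 1·(-7) = 8  (check: 370·(-1) + 48·8 = 14)
  q = 2: r = 6, s = 1 − 2·(-1) = 3, t = -7 − 2·8 = -23  (check: 370·3 + 48·(-23) = 6)
  q = 2: r = 2, s = -1 − 2·3 = -7, t = 8 − 2·(-23) = 54  (check: 370·(-7) + 48·54 = 2)
The row with r = 2 (the gcd) gives the Bezout coefficients s = -7, t = 54.
Result: 370 · (-7) + 48 · (54) = 2.

gcd(370, 48) = 2; s = -7, t = 54 (check: 370·(-7) + 48·54 = 2).


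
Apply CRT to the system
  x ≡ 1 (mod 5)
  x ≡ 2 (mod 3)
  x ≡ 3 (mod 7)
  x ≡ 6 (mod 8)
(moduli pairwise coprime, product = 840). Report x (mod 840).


Product of moduli M = 5 · 3 · 7 · 8 = 840.
Merge one congruence at a time:
  Start: x ≡ 1 (mod 5).
  Combine with x ≡ 2 (mod 3); new modulus lcm = 15.
    Write x = 1 + 5·t and substitute into x ≡ 2 (mod 3): 5·t ≡ 2 − 1 = 1 (mod 3).
    Reduce coefficients mod 3: 2·t ≡ 1 (mod 3).
    The inverse of 2 mod 3 is 2 (since 2·2 = 4 = 1·3 + 1), so t ≡ 2·1 = 2 ≡ 2 (mod 3).
    Then x = 1 + 5·2 = 11, valid modulo lcm(5, 3) = 15: x ≡ 11 (mod 15).
  Combine with x ≡ 3 (mod 7); new modulus lcm = 105.
    Write x = 11 + 15·t and substitute into x ≡ 3 (mod 7): 15·t ≡ 3 − 11 = -8 (mod 7).
    Reduce coefficients mod 7: 1·t ≡ 6 (mod 7).
    So t ≡ 6 (mod 7).
    Then x = 11 + 15·6 = 101, valid modulo lcm(15, 7) = 105: x ≡ 101 (mod 105).
  Combine with x ≡ 6 (mod 8); new modulus lcm = 840.
    Write x = 101 + 105·t and substitute into x ≡ 6 (mod 8): 105·t ≡ 6 − 101 = -95 (mod 8).
    Reduce coefficients mod 8: 1·t ≡ 1 (mod 8).
    So t ≡ 1 (mod 8).
    Then x = 101 + 105·1 = 206, valid modulo lcm(105, 8) = 840: x ≡ 206 (mod 840).
Verify against each original: 206 mod 5 = 1, 206 mod 3 = 2, 206 mod 7 = 3, 206 mod 8 = 6.

x ≡ 206 (mod 840).


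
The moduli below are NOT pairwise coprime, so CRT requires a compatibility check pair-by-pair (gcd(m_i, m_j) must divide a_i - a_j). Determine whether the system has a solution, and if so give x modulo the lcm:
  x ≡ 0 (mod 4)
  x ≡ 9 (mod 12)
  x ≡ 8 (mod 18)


Moduli 4, 12, 18 are not pairwise coprime, so CRT works modulo lcm(m_i) when all pairwise compatibility conditions hold.
Pairwise compatibility: gcd(m_i, m_j) must divide a_i - a_j for every pair.
Merge one congruence at a time:
  Start: x ≡ 0 (mod 4).
  Combine with x ≡ 9 (mod 12): gcd(4, 12) = 4, and 9 - 0 = 9 is NOT divisible by 4.
    ⇒ system is inconsistent (no integer solution).

No solution (the system is inconsistent).


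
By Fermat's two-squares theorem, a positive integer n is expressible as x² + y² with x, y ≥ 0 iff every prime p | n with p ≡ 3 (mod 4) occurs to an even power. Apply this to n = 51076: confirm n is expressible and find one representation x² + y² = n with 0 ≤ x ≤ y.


Step 1: Factor n = 51076 = 2^2 · 113^2.
Step 2: Check the mod-4 condition on each prime factor: 2 = 2 (special); 113 ≡ 1 (mod 4), exponent 2.
All primes ≡ 3 (mod 4) appear to even exponent (or don't appear), so by the two-squares theorem n IS expressible as a sum of two squares.
Step 3: Build a representation. Group n = k² · m with k = 2 and m = 113 · 113 = 12769 (a product of primes ≡ 1 (mod 4)); a representation of m scales to one of n via (k·x)² + (k·y)² = k²(x² + y²). Each prime p ≡ 1 (mod 4) is itself a sum of two squares; find a² by testing p − a² for a perfect square:
  113: 113 − 1² = 112, 113 − 2² = 109, 113 − 3² = 104, 113 − 4² = 97, 113 − 5² = 88, 113 − 6² = 77, 113 − 7² = 64 = 8² ⇒ 113 = 7² + 8².
  Combine using the Brahmagupta–Fibonacci identity (a² + b²)(c² + d²) = (ac − bd)² + (ad + bc)² = (ac + bd)² + (ad − bc)²:
  113 · 113 = 12769: from (7² + 8²)(7² + 8²), take (7·7 − 8·8, 7·8 + 8·7) = (49 − 64, 56 + 56) = (-15, 112); dropping signs (only squares matter) gives (15, 112); check 15² + 112² = 225 + 12544 = 12769 ✓.
  Scale by k = 2: (2·15, 2·112) = (30, 224).
Step 4: Order so x ≤ y and verify: 30² + 224² = 900 + 50176 = 51076 = n. ✓

n = 51076 = 30² + 224² (one valid representation with x ≤ y).


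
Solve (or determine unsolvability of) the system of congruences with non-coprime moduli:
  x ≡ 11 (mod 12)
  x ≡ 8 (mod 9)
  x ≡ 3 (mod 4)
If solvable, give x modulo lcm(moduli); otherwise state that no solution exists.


Moduli 12, 9, 4 are not pairwise coprime, so CRT works modulo lcm(m_i) when all pairwise compatibility conditions hold.
Pairwise compatibility: gcd(m_i, m_j) must divide a_i - a_j for every pair.
Merge one congruence at a time:
  Start: x ≡ 11 (mod 12).
  Combine with x ≡ 8 (mod 9): gcd(12, 9) = 3; 8 - 11 = -3, which IS divisible by 3, so compatible.
    Write x = 11 + 12·t and substitute into x ≡ 8 (mod 9): 12·t ≡ 8 − 11 = -3 (mod 9).
    Divide the congruence (and modulus) by g = 3: 4·t ≡ -1 (mod 3).
    Reduce coefficients mod 3: 1·t ≡ 2 (mod 3).
    So t ≡ 2 (mod 3).
    Then x = 11 + 12·2 = 35, valid modulo lcm(12, 9) = 36: x ≡ 35 (mod 36).
  Combine with x ≡ 3 (mod 4): gcd(36, 4) = 4; 3 - 35 = -32, which IS divisible by 4, so compatible.
    Write x = 35 + 36·t and substitute into x ≡ 3 (mod 4): 36·t ≡ 3 − 35 = -32 (mod 4).
    Divide the congruence (and modulus) by g = 4: 9·t ≡ -8 (mod 1).
    Modulo 1 every t works; take t = 0.
    Then x = 35 + 36·0 = 35, valid modulo lcm(36, 4) = 36: x ≡ 35 (mod 36).
Verify: 35 mod 12 = 11, 35 mod 9 = 8, 35 mod 4 = 3.

x ≡ 35 (mod 36).


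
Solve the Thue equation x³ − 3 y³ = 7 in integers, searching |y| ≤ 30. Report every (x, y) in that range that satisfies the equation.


The equation is x³ - 3y³ = 7. For fixed y, x³ = 3·y³ + 7, so a solution requires the RHS to be a perfect cube.
Strategy: iterate y from -30 to 30, compute RHS = 3·y³ + 7, and check whether it is a (positive or negative) perfect cube.
Check small values of y:
  y = 0: RHS = 7 is not a perfect cube.
  y = 1: RHS = 10 is not a perfect cube.
  y = -1: RHS = 4 is not a perfect cube.
  y = 2: RHS = 31 is not a perfect cube.
  y = -2: RHS = -17 is not a perfect cube.
  y = 3: RHS = 88 is not a perfect cube.
  y = -3: RHS = -74 is not a perfect cube.
Continuing the search up to |y| = 30 finds no solutions either.
No (x, y) in the scanned range satisfies the equation.

No integer solutions with |y| ≤ 30.


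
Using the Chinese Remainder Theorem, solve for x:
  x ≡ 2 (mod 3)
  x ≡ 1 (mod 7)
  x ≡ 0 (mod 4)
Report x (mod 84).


Moduli 3, 7, 4 are pairwise coprime; by CRT there is a unique solution modulo M = 3 · 7 · 4 = 84.
Solve pairwise, accumulating the modulus:
  Start with x ≡ 2 (mod 3).
  Combine with x ≡ 1 (mod 7): since gcd(3, 7) = 1, we get a unique residue mod 21.
    Write x = 2 + 3·t and substitute into x ≡ 1 (mod 7): 3·t ≡ 1 − 2 = -1 (mod 7).
    Reduce coefficients mod 7: 3·t ≡ 6 (mod 7).
    The inverse of 3 mod 7 is 5 (since 3·5 = 15 = 2·7 + 1), so t ≡ 5·6 = 30 ≡ 2 (mod 7).
    Then x = 2 + 3·2 = 8, valid modulo lcm(3, 7) = 21: x ≡ 8 (mod 21).
  Combine with x ≡ 0 (mod 4): since gcd(21, 4) = 1, we get a unique residue mod 84.
    Write x = 8 + 21·t and substitute into x ≡ 0 (mod 4): 21·t ≡ 0 − 8 = -8 (mod 4).
    Reduce coefficients mod 4: 1·t ≡ 0 (mod 4).
    So t ≡ 0 (mod 4).
    Then x = 8 + 21·0 = 8, valid modulo lcm(21, 4) = 84: x ≡ 8 (mod 84).
Verify: 8 mod 3 = 2 ✓, 8 mod 7 = 1 ✓, 8 mod 4 = 0 ✓.

x ≡ 8 (mod 84).


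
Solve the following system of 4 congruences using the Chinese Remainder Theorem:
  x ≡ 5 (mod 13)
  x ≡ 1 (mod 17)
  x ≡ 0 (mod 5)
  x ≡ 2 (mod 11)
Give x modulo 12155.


Product of moduli M = 13 · 17 · 5 · 11 = 12155.
Merge one congruence at a time:
  Start: x ≡ 5 (mod 13).
  Combine with x ≡ 1 (mod 17); new modulus lcm = 221.
    Write x = 5 + 13·t and substitute into x ≡ 1 (mod 17): 13·t ≡ 1 − 5 = -4 (mod 17).
    Reduce coefficients mod 17: 13·t ≡ 13 (mod 17).
    The inverse of 13 mod 17 is 4 (since 13·4 = 52 = 3·17 + 1), so t ≡ 4·13 = 52 ≡ 1 (mod 17).
    Then x = 5 + 13·1 = 18, valid modulo lcm(13, 17) = 221: x ≡ 18 (mod 221).
  Combine with x ≡ 0 (mod 5); new modulus lcm = 1105.
    Write x = 18 + 221·t and substitute into x ≡ 0 (mod 5): 221·t ≡ 0 − 18 = -18 (mod 5).
    Reduce coefficients mod 5: 1·t ≡ 2 (mod 5).
    So t ≡ 2 (mod 5).
    Then x = 18 + 221·2 = 460, valid modulo lcm(221, 5) = 1105: x ≡ 460 (mod 1105).
  Combine with x ≡ 2 (mod 11); new modulus lcm = 12155.
    Write x = 460 + 1105·t and substitute into x ≡ 2 (mod 11): 1105·t ≡ 2 − 460 = -458 (mod 11).
    Reduce coefficients mod 11: 5·t ≡ 4 (mod 11).
    The inverse of 5 mod 11 is 9 (since 5·9 = 45 = 4·11 + 1), so t ≡ 9·4 = 36 ≡ 3 (mod 11).
    Then x = 460 + 1105·3 = 3775, valid modulo lcm(1105, 11) = 12155: x ≡ 3775 (mod 12155).
Verify against each original: 3775 mod 13 = 5, 3775 mod 17 = 1, 3775 mod 5 = 0, 3775 mod 11 = 2.

x ≡ 3775 (mod 12155).


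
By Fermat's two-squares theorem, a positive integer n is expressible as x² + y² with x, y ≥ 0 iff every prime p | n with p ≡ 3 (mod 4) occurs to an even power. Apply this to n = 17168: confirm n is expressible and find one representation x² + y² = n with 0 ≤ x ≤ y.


Step 1: Factor n = 17168 = 2^4 · 29 · 37.
Step 2: Check the mod-4 condition on each prime factor: 2 = 2 (special); 29 ≡ 1 (mod 4), exponent 1; 37 ≡ 1 (mod 4), exponent 1.
All primes ≡ 3 (mod 4) appear to even exponent (or don't appear), so by the two-squares theorem n IS expressible as a sum of two squares.
Step 3: Build a representation. Group n = k² · m with k = 4 and m = 29 · 37 = 1073 (a product of primes ≡ 1 (mod 4)); a representation of m scales to one of n via (k·x)² + (k·y)² = k²(x² + y²). Each prime p ≡ 1 (mod 4) is itself a sum of two squares; find a² by testing p − a² for a perfect square:
  29: 29 − 1² = 28, 29 − 2² = 25 = 5² ⇒ 29 = 2² + 5².
  37: 37 − 1² = 36 = 6² ⇒ 37 = 1² + 6².
  Combine using the Brahmagupta–Fibonacci identity (a² + b²)(c² + d²) = (ac − bd)² + (ad + bc)² = (ac + bd)² + (ad − bc)²:
  29 · 37 = 1073: from (2² + 5²)(1² + 6²), take (2·1 − 5·6, 2·6 + 5·1) = (2 − 30, 12 + 5) = (-28, 17); dropping signs (only squares matter) gives (28, 17); check 28² + 17² = 784 + 289 = 1073 ✓.
  Scale by k = 4: (4·28, 4·17) = (112, 68).
Step 4: Order so x ≤ y and verify: 68² + 112² = 4624 + 12544 = 17168 = n. ✓

n = 17168 = 68² + 112² (one valid representation with x ≤ y).


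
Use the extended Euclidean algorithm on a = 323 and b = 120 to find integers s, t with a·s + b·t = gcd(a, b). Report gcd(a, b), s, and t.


Euclidean algorithm on (323, 120) — divide until remainder is 0:
  323 = 2 · 120 + 83
  120 = 1 · 83 + 37
  83 = 2 · 37 + 9
  37 = 4 · 9 + 1
  9 = 9 · 1 + 0
gcd(323, 120) = 1.
Track Bezout coefficients alongside the remainders: start with r₀ = 323 = a·1 + b·0 (s = 1, t = 0) and r₁ = 120 = a·0 + b·1 (s = 0, t = 1); each new remainder r_{k+1} = r_{k-1} − q_k·r_k inherits s_{k+1} = s_{k-1} − q_k·s_k, t_{k+1} = t_{k-1} − q_k·t_k, so r_k = a·s_k + b·t_k at every step:
  q = 2: r = 83, s = 1 − 2·0 = 1, t = 0 − 2·1 = -2  (check: 323·1 + 120·(-2) = 83)
  q = 1: r = 37, s = 0 − 1·1 = -1, t = 1 − 1·(-2) = 3  (check: 323·(-1) + 120·3 = 37)
  q = 2: r = 9, s = 1 − 2·(-1) = 3, t = -2 − 2·3 = -8  (check: 323·3 + 120·(-8) = 9)
  q = 4: r = 1, s = -1 − 4·3 = -13, t = 3 − 4·(-8) = 35  (check: 323·(-13) + 120·35 = 1)
The row with r = 1 (the gcd) gives the Bezout coefficients s = -13, t = 35.
Result: 323 · (-13) + 120 · (35) = 1.

gcd(323, 120) = 1; s = -13, t = 35 (check: 323·(-13) + 120·35 = 1).


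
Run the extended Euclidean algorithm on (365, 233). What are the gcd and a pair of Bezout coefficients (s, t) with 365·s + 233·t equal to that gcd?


Euclidean algorithm on (365, 233) — divide until remainder is 0:
  365 = 1 · 233 + 132
  233 = 1 · 132 + 101
  132 = 1 · 101 + 31
  101 = 3 · 31 + 8
  31 = 3 · 8 + 7
  8 = 1 · 7 + 1
  7 = 7 · 1 + 0
gcd(365, 233) = 1.
Track Bezout coefficients alongside the remainders: start with r₀ = 365 = a·1 + b·0 (s = 1, t = 0) and r₁ = 233 = a·0 + b·1 (s = 0, t = 1); each new remainder r_{k+1} = r_{k-1} − q_k·r_k inherits s_{k+1} = s_{k-1} − q_k·s_k, t_{k+1} = t_{k-1} − q_k·t_k, so r_k = a·s_k + b·t_k at every step:
  q = 1: r = 132, s = 1 − 1·0 = 1, t = 0 − 1·1 = -1  (check: 365·1 + 233·(-1) = 132)
  q = 1: r = 101, s = 0 − 1·1 = -1, t = 1 − 1·(-1) = 2  (check: 365·(-1) + 233·2 = 101)
  q = 1: r = 31, s = 1 − 1·(-1) = 2, t = -1 − 1·2 = -3  (check: 365·2 + 233·(-3) = 31)
  q = 3: r = 8, s = -1 − 3·2 = -7, t = 2 − 3·(-3) = 11  (check: 365·(-7) + 233·11 = 8)
  q = 3: r = 7, s = 2 − 3·(-7) = 23, t = -3 − 3·11 = -36  (check: 365·23 + 233·(-36) = 7)
  q = 1: r = 1, s = -7 − 1·23 = -30, t = 11 − 1·(-36) = 47  (check: 365·(-30) + 233·47 = 1)
The row with r = 1 (the gcd) gives the Bezout coefficients s = -30, t = 47.
Result: 365 · (-30) + 233 · (47) = 1.

gcd(365, 233) = 1; s = -30, t = 47 (check: 365·(-30) + 233·47 = 1).


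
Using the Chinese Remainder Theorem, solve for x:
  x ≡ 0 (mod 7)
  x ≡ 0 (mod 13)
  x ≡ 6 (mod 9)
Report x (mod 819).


Moduli 7, 13, 9 are pairwise coprime; by CRT there is a unique solution modulo M = 7 · 13 · 9 = 819.
Solve pairwise, accumulating the modulus:
  Start with x ≡ 0 (mod 7).
  Combine with x ≡ 0 (mod 13): since gcd(7, 13) = 1, we get a unique residue mod 91.
    Write x = 0 + 7·t and substitute into x ≡ 0 (mod 13): 7·t ≡ 0 − 0 = 0 (mod 13).
    The inverse of 7 mod 13 is 2 (since 7·2 = 14 = 1·13 + 1), so t ≡ 2·0 = 0 ≡ 0 (mod 13).
    Then x = 0 + 7·0 = 0, valid modulo lcm(7, 13) = 91: x ≡ 0 (mod 91).
  Combine with x ≡ 6 (mod 9): since gcd(91, 9) = 1, we get a unique residue mod 819.
    Write x = 0 + 91·t and substitute into x ≡ 6 (mod 9): 91·t ≡ 6 − 0 = 6 (mod 9).
    Reduce coefficients mod 9: 1·t ≡ 6 (mod 9).
    So t ≡ 6 (mod 9).
    Then x = 0 + 91·6 = 546, valid modulo lcm(91, 9) = 819: x ≡ 546 (mod 819).
Verify: 546 mod 7 = 0 ✓, 546 mod 13 = 0 ✓, 546 mod 9 = 6 ✓.

x ≡ 546 (mod 819).


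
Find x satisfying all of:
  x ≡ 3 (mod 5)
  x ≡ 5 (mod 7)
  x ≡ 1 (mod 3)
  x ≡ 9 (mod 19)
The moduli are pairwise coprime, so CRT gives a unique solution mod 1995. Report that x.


Product of moduli M = 5 · 7 · 3 · 19 = 1995.
Merge one congruence at a time:
  Start: x ≡ 3 (mod 5).
  Combine with x ≡ 5 (mod 7); new modulus lcm = 35.
    Write x = 3 + 5·t and substitute into x ≡ 5 (mod 7): 5·t ≡ 5 − 3 = 2 (mod 7).
    The inverse of 5 mod 7 is 3 (since 5·3 = 15 = 2·7 + 1), so t ≡ 3·2 = 6 ≡ 6 (mod 7).
    Then x = 3 + 5·6 = 33, valid modulo lcm(5, 7) = 35: x ≡ 33 (mod 35).
  Combine with x ≡ 1 (mod 3); new modulus lcm = 105.
    Write x = 33 + 35·t and substitute into x ≡ 1 (mod 3): 35·t ≡ 1 − 33 = -32 (mod 3).
    Reduce coefficients mod 3: 2·t ≡ 1 (mod 3).
    The inverse of 2 mod 3 is 2 (since 2·2 = 4 = 1·3 + 1), so t ≡ 2·1 = 2 ≡ 2 (mod 3).
    Then x = 33 + 35·2 = 103, valid modulo lcm(35, 3) = 105: x ≡ 103 (mod 105).
  Combine with x ≡ 9 (mod 19); new modulus lcm = 1995.
    Write x = 103 + 105·t and substitute into x ≡ 9 (mod 19): 105·t ≡ 9 − 103 = -94 (mod 19).
    Reduce coefficients mod 19: 10·t ≡ 1 (mod 19).
    The inverse of 10 mod 19 is 2 (since 10·2 = 20 = 1·19 + 1), so t ≡ 2·1 = 2 ≡ 2 (mod 19).
    Then x = 103 + 105·2 = 313, valid modulo lcm(105, 19) = 1995: x ≡ 313 (mod 1995).
Verify against each original: 313 mod 5 = 3, 313 mod 7 = 5, 313 mod 3 = 1, 313 mod 19 = 9.

x ≡ 313 (mod 1995).


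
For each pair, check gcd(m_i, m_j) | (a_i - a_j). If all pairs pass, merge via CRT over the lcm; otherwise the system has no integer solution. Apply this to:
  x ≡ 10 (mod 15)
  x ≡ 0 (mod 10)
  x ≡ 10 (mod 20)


Moduli 15, 10, 20 are not pairwise coprime, so CRT works modulo lcm(m_i) when all pairwise compatibility conditions hold.
Pairwise compatibility: gcd(m_i, m_j) must divide a_i - a_j for every pair.
Merge one congruence at a time:
  Start: x ≡ 10 (mod 15).
  Combine with x ≡ 0 (mod 10): gcd(15, 10) = 5; 0 - 10 = -10, which IS divisible by 5, so compatible.
    Write x = 10 + 15·t and substitute into x ≡ 0 (mod 10): 15·t ≡ 0 − 10 = -10 (mod 10).
    Divide the congruence (and modulus) by g = 5: 3·t ≡ -2 (mod 2).
    Reduce coefficients mod 2: 1·t ≡ 0 (mod 2).
    So t ≡ 0 (mod 2).
    Then x = 10 + 15·0 = 10, valid modulo lcm(15, 10) = 30: x ≡ 10 (mod 30).
  Combine with x ≡ 10 (mod 20): gcd(30, 20) = 10; 10 - 10 = 0, which IS divisible by 10, so compatible.
    Write x = 10 + 30·t and substitute into x ≡ 10 (mod 20): 30·t ≡ 10 − 10 = 0 (mod 20).
    Divide the congruence (and modulus) by g = 10: 3·t ≡ 0 (mod 2).
    Reduce coefficients mod 2: 1·t ≡ 0 (mod 2).
    So t ≡ 0 (mod 2).
    Then x = 10 + 30·0 = 10, valid modulo lcm(30, 20) = 60: x ≡ 10 (mod 60).
Verify: 10 mod 15 = 10, 10 mod 10 = 0, 10 mod 20 = 10.

x ≡ 10 (mod 60).


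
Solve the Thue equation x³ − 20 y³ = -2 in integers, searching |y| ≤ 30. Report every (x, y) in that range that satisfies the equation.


The equation is x³ - 20y³ = -2. For fixed y, x³ = 20·y³ − 2, so a solution requires the RHS to be a perfect cube.
Strategy: iterate y from -30 to 30, compute RHS = 20·y³ − 2, and check whether it is a (positive or negative) perfect cube.
Check small values of y:
  y = 0: RHS = -2 is not a perfect cube.
  y = 1: RHS = 18 is not a perfect cube.
  y = -1: RHS = -22 is not a perfect cube.
  y = 2: RHS = 158 is not a perfect cube.
  y = -2: RHS = -162 is not a perfect cube.
  y = 3: RHS = 538 is not a perfect cube.
  y = -3: RHS = -542 is not a perfect cube.
Continuing the search up to |y| = 30 finds no solutions either.
No (x, y) in the scanned range satisfies the equation.

No integer solutions with |y| ≤ 30.


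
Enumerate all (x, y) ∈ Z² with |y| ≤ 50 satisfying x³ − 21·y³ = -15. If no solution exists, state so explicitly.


The equation is x³ - 21y³ = -15. For fixed y, x³ = 21·y³ − 15, so a solution requires the RHS to be a perfect cube.
Strategy: iterate y from -50 to 50, compute RHS = 21·y³ − 15, and check whether it is a (positive or negative) perfect cube.
Check small values of y:
  y = 0: RHS = -15 is not a perfect cube.
  y = 1: RHS = 6 is not a perfect cube.
  y = -1: RHS = -36 is not a perfect cube.
  y = 2: RHS = 153 is not a perfect cube.
  y = -2: RHS = -183 is not a perfect cube.
  y = 3: RHS = 552 is not a perfect cube.
  y = -3: RHS = -582 is not a perfect cube.
Continuing the search up to |y| = 50 finds no solutions either.
No (x, y) in the scanned range satisfies the equation.

No integer solutions with |y| ≤ 50.


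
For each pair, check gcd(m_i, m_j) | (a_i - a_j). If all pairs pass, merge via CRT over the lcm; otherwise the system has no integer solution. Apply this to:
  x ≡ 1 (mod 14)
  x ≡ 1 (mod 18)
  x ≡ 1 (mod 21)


Moduli 14, 18, 21 are not pairwise coprime, so CRT works modulo lcm(m_i) when all pairwise compatibility conditions hold.
Pairwise compatibility: gcd(m_i, m_j) must divide a_i - a_j for every pair.
Merge one congruence at a time:
  Start: x ≡ 1 (mod 14).
  Combine with x ≡ 1 (mod 18): gcd(14, 18) = 2; 1 - 1 = 0, which IS divisible by 2, so compatible.
    Write x = 1 + 14·t and substitute into x ≡ 1 (mod 18): 14·t ≡ 1 − 1 = 0 (mod 18).
    Divide the congruence (and modulus) by g = 2: 7·t ≡ 0 (mod 9).
    The inverse of 7 mod 9 is 4 (since 7·4 = 28 = 3·9 + 1), so t ≡ 4·0 = 0 ≡ 0 (mod 9).
    Then x = 1 + 14·0 = 1, valid modulo lcm(14, 18) = 126: x ≡ 1 (mod 126).
  Combine with x ≡ 1 (mod 21): gcd(126, 21) = 21; 1 - 1 = 0, which IS divisible by 21, so compatible.
    Write x = 1 + 126·t and substitute into x ≡ 1 (mod 21): 126·t ≡ 1 − 1 = 0 (mod 21).
    Divide the congruence (and modulus) by g = 21: 6·t ≡ 0 (mod 1).
    Modulo 1 every t works; take t = 0.
    Then x = 1 + 126·0 = 1, valid modulo lcm(126, 21) = 126: x ≡ 1 (mod 126).
Verify: 1 mod 14 = 1, 1 mod 18 = 1, 1 mod 21 = 1.

x ≡ 1 (mod 126).


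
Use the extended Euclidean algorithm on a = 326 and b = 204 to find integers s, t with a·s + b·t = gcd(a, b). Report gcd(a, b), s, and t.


Euclidean algorithm on (326, 204) — divide until remainder is 0:
  326 = 1 · 204 + 122
  204 = 1 · 122 + 82
  122 = 1 · 82 + 40
  82 = 2 · 40 + 2
  40 = 20 · 2 + 0
gcd(326, 204) = 2.
Track Bezout coefficients alongside the remainders: start with r₀ = 326 = a·1 + b·0 (s = 1, t = 0) and r₁ = 204 = a·0 + b·1 (s = 0, t = 1); each new remainder r_{k+1} = r_{k-1} − q_k·r_k inherits s_{k+1} = s_{k-1} − q_k·s_k, t_{k+1} = t_{k-1} − q_k·t_k, so r_k = a·s_k + b·t_k at every step:
  q = 1: r = 122, s = 1 − 1·0 = 1, t = 0 − 1·1 = -1  (check: 326·1 + 204·(-1) = 122)
  q = 1: r = 82, s = 0 − 1·1 = -1, t = 1 − 1·(-1) = 2  (check: 326·(-1) + 204·2 = 82)
  q = 1: r = 40, s = 1 − 1·(-1) = 2, t = -1 − 1·2 = -3  (check: 326·2 + 204·(-3) = 40)
  q = 2: r = 2, s = -1 − 2·2 = -5, t = 2 − 2·(-3) = 8  (check: 326·(-5) + 204·8 = 2)
The row with r = 2 (the gcd) gives the Bezout coefficients s = -5, t = 8.
Result: 326 · (-5) + 204 · (8) = 2.

gcd(326, 204) = 2; s = -5, t = 8 (check: 326·(-5) + 204·8 = 2).


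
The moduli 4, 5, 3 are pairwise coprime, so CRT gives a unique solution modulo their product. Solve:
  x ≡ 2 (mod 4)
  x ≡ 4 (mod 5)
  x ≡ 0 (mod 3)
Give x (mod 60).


Moduli 4, 5, 3 are pairwise coprime; by CRT there is a unique solution modulo M = 4 · 5 · 3 = 60.
Solve pairwise, accumulating the modulus:
  Start with x ≡ 2 (mod 4).
  Combine with x ≡ 4 (mod 5): since gcd(4, 5) = 1, we get a unique residue mod 20.
    Write x = 2 + 4·t and substitute into x ≡ 4 (mod 5): 4·t ≡ 4 − 2 = 2 (mod 5).
    The inverse of 4 mod 5 is 4 (since 4·4 = 16 = 3·5 + 1), so t ≡ 4·2 = 8 ≡ 3 (mod 5).
    Then x = 2 + 4·3 = 14, valid modulo lcm(4, 5) = 20: x ≡ 14 (mod 20).
  Combine with x ≡ 0 (mod 3): since gcd(20, 3) = 1, we get a unique residue mod 60.
    Write x = 14 + 20·t and substitute into x ≡ 0 (mod 3): 20·t ≡ 0 − 14 = -14 (mod 3).
    Reduce coefficients mod 3: 2·t ≡ 1 (mod 3).
    The inverse of 2 mod 3 is 2 (since 2·2 = 4 = 1·3 + 1), so t ≡ 2·1 = 2 ≡ 2 (mod 3).
    Then x = 14 + 20·2 = 54, valid modulo lcm(20, 3) = 60: x ≡ 54 (mod 60).
Verify: 54 mod 4 = 2 ✓, 54 mod 5 = 4 ✓, 54 mod 3 = 0 ✓.

x ≡ 54 (mod 60).


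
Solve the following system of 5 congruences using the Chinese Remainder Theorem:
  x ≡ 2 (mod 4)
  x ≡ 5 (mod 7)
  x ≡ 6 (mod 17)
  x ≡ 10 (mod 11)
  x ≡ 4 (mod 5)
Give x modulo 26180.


Product of moduli M = 4 · 7 · 17 · 11 · 5 = 26180.
Merge one congruence at a time:
  Start: x ≡ 2 (mod 4).
  Combine with x ≡ 5 (mod 7); new modulus lcm = 28.
    Write x = 2 + 4·t and substitute into x ≡ 5 (mod 7): 4·t ≡ 5 − 2 = 3 (mod 7).
    The inverse of 4 mod 7 is 2 (since 4·2 = 8 = 1·7 + 1), so t ≡ 2·3 = 6 ≡ 6 (mod 7).
    Then x = 2 + 4·6 = 26, valid modulo lcm(4, 7) = 28: x ≡ 26 (mod 28).
  Combine with x ≡ 6 (mod 17); new modulus lcm = 476.
    Write x = 26 + 28·t and substitute into x ≡ 6 (mod 17): 28·t ≡ 6 − 26 = -20 (mod 17).
    Reduce coefficients mod 17: 11·t ≡ 14 (mod 17).
    The inverse of 11 mod 17 is 14 (since 11·14 = 154 = 9·17 + 1), so t ≡ 14·14 = 196 ≡ 9 (mod 17).
    Then x = 26 + 28·9 = 278, valid modulo lcm(28, 17) = 476: x ≡ 278 (mod 476).
  Combine with x ≡ 10 (mod 11); new modulus lcm = 5236.
    Write x = 278 + 476·t and substitute into x ≡ 10 (mod 11): 476·t ≡ 10 − 278 = -268 (mod 11).
    Reduce coefficients mod 11: 3·t ≡ 7 (mod 11).
    The inverse of 3 mod 11 is 4 (since 3·4 = 12 = 1·11 + 1), so t ≡ 4·7 = 28 ≡ 6 (mod 11).
    Then x = 278 + 476·6 = 3134, valid modulo lcm(476, 11) = 5236: x ≡ 3134 (mod 5236).
  Combine with x ≡ 4 (mod 5); new modulus lcm = 26180.
    Write x = 3134 + 5236·t and substitute into x ≡ 4 (mod 5): 5236·t ≡ 4 − 3134 = -3130 (mod 5).
    Reduce coefficients mod 5: 1·t ≡ 0 (mod 5).
    So t ≡ 0 (mod 5).
    Then x = 3134 + 5236·0 = 3134, valid modulo lcm(5236, 5) = 26180: x ≡ 3134 (mod 26180).
Verify against each original: 3134 mod 4 = 2, 3134 mod 7 = 5, 3134 mod 17 = 6, 3134 mod 11 = 10, 3134 mod 5 = 4.

x ≡ 3134 (mod 26180).


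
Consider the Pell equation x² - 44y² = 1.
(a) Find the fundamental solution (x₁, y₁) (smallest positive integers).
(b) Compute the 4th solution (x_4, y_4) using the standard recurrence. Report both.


Step 1: Find the fundamental solution (x₁, y₁) of x² - 44y² = 1.
  Expand √44 as a continued fraction. a₀ = ⌊√44⌋ = 6; iterate m_{k+1} = d_k·a_k − m_k, d_{k+1} = (44 − m_{k+1}²)/d_k, a_{k+1} = ⌊(a₀ + m_{k+1})/d_{k+1}⌋ (starting m₀ = 0, d₀ = 1), with convergents p_k = a_k·p_{k-1} + p_{k-2}, q_k = a_k·q_{k-1} + q_{k-2} (p₋₁ = 1, q₋₁ = 0):
  k = 0: a₀ = 6; p₀/q₀ = 6/1; p₀² − 44·q₀² = 36 − 44 = -8.
  k = 1: m = 6, d = 8, a = ⌊(6 + 6)/8⌋ = 1; p/q = (1·6 + 1)/(1·1 + 0) = 7/1; p² − 44·q² = 49 − 44 = 5.
  k = 2: m = 2, d = 5, a = ⌊(6 + 2)/5⌋ = 1; p/q = (1·7 + 6)/(1·1 + 1) = 13/2; p² − 44·q² = 169 − 176 = -7.
  k = 3: m = 3, d = 7, a = ⌊(6 + 3)/7⌋ = 1; p/q = (1·13 + 7)/(1·2 + 1) = 20/3; p² − 44·q² = 400 − 396 = 4.
  k = 4: m = 4, d = 4, a = ⌊(6 + 4)/4⌋ = 2; p/q = (2·20 + 13)/(2·3 + 2) = 53/8; p² − 44·q² = 2809 − 2816 = -7.
  k = 5: m = 4, d = 7, a = ⌊(6 + 4)/7⌋ = 1; p/q = (1·53 + 20)/(1·8 + 3) = 73/11; p² − 44·q² = 5329 − 5324 = 5.
  k = 6: m = 3, d = 5, a = ⌊(6 + 3)/5⌋ = 1; p/q = (1·73 + 53)/(1·11 + 8) = 126/19; p² − 44·q² = 15876 − 15884 = -8.
  k = 7: m = 2, d = 8, a = ⌊(6 + 2)/8⌋ = 1; p/q = (1·126 + 73)/(1·19 + 11) = 199/30; p² − 44·q² = 39601 − 39600 = 1.
  The first convergent with p² − 44·q² = 1 gives the fundamental solution (x₁, y₁) = (199, 30).
Step 2: Apply the recurrence (x_{n+1}, y_{n+1}) = (x₁x_n + 44y₁y_n, x₁y_n + y₁x_n) repeatedly.
  From (x_1, y_1) = (199, 30): x_2 = 199·199 + 44·30·30 = 79201; y_2 = 199·30 + 30·199 = 11940.
  From (x_2, y_2) = (79201, 11940): x_3 = 199·79201 + 44·30·11940 = 31521799; y_3 = 199·11940 + 30·79201 = 4752090.
  From (x_3, y_3) = (31521799, 4752090): x_4 = 199·31521799 + 44·30·4752090 = 12545596801; y_4 = 199·4752090 + 30·31521799 = 1891319880.
Step 3: Verify x_4² - 44·y_4² = 157391999093261433601 - 157391999093261433600 = 1 (should be 1). ✓

(x_1, y_1) = (199, 30); (x_4, y_4) = (12545596801, 1891319880).


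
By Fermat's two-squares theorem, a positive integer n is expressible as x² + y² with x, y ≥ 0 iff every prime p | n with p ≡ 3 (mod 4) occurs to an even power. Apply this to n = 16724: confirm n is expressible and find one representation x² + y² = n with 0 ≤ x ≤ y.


Step 1: Factor n = 16724 = 2^2 · 37 · 113.
Step 2: Check the mod-4 condition on each prime factor: 2 = 2 (special); 37 ≡ 1 (mod 4), exponent 1; 113 ≡ 1 (mod 4), exponent 1.
All primes ≡ 3 (mod 4) appear to even exponent (or don't appear), so by the two-squares theorem n IS expressible as a sum of two squares.
Step 3: Build a representation. Group n = k² · m with k = 2 and m = 37 · 113 = 4181 (a product of primes ≡ 1 (mod 4)); a representation of m scales to one of n via (k·x)² + (k·y)² = k²(x² + y²). Each prime p ≡ 1 (mod 4) is itself a sum of two squares; find a² by testing p − a² for a perfect square:
  37: 37 − 1² = 36 = 6² ⇒ 37 = 1² + 6².
  113: 113 − 1² = 112, 113 − 2² = 109, 113 − 3² = 104, 113 − 4² = 97, 113 − 5² = 88, 113 − 6² = 77, 113 − 7² = 64 = 8² ⇒ 113 = 7² + 8².
  Combine using the Brahmagupta–Fibonacci identity (a² + b²)(c² + d²) = (ac − bd)² + (ad + bc)² = (ac + bd)² + (ad − bc)²:
  37 · 113 = 4181: from (1² + 6²)(7² + 8²), take (1·7 − 6·8, 1·8 + 6·7) = (7 − 48, 8 + 42) = (-41, 50); dropping signs (only squares matter) gives (41, 50); check 41² + 50² = 1681 + 2500 = 4181 ✓.
  Scale by k = 2: (2·41, 2·50) = (82, 100).
Step 4: Order so x ≤ y and verify: 82² + 100² = 6724 + 10000 = 16724 = n. ✓

n = 16724 = 82² + 100² (one valid representation with x ≤ y).


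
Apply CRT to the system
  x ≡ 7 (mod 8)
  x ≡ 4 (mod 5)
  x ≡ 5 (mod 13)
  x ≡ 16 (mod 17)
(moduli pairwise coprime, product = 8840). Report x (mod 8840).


Product of moduli M = 8 · 5 · 13 · 17 = 8840.
Merge one congruence at a time:
  Start: x ≡ 7 (mod 8).
  Combine with x ≡ 4 (mod 5); new modulus lcm = 40.
    Write x = 7 + 8·t and substitute into x ≡ 4 (mod 5): 8·t ≡ 4 − 7 = -3 (mod 5).
    Reduce coefficients mod 5: 3·t ≡ 2 (mod 5).
    The inverse of 3 mod 5 is 2 (since 3·2 = 6 = 1·5 + 1), so t ≡ 2·2 = 4 ≡ 4 (mod 5).
    Then x = 7 + 8·4 = 39, valid modulo lcm(8, 5) = 40: x ≡ 39 (mod 40).
  Combine with x ≡ 5 (mod 13); new modulus lcm = 520.
    Write x = 39 + 40·t and substitute into x ≡ 5 (mod 13): 40·t ≡ 5 − 39 = -34 (mod 13).
    Reduce coefficients mod 13: 1·t ≡ 5 (mod 13).
    So t ≡ 5 (mod 13).
    Then x = 39 + 40·5 = 239, valid modulo lcm(40, 13) = 520: x ≡ 239 (mod 520).
  Combine with x ≡ 16 (mod 17); new modulus lcm = 8840.
    Write x = 239 + 520·t and substitute into x ≡ 16 (mod 17): 520·t ≡ 16 − 239 = -223 (mod 17).
    Reduce coefficients mod 17: 10·t ≡ 15 (mod 17).
    The inverse of 10 mod 17 is 12 (since 10·12 = 120 = 7·17 + 1), so t ≡ 12·15 = 180 ≡ 10 (mod 17).
    Then x = 239 + 520·10 = 5439, valid modulo lcm(520, 17) = 8840: x ≡ 5439 (mod 8840).
Verify against each original: 5439 mod 8 = 7, 5439 mod 5 = 4, 5439 mod 13 = 5, 5439 mod 17 = 16.

x ≡ 5439 (mod 8840).


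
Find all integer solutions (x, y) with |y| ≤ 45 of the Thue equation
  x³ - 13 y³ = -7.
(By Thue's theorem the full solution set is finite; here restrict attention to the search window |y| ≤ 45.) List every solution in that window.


The equation is x³ - 13y³ = -7. For fixed y, x³ = 13·y³ − 7, so a solution requires the RHS to be a perfect cube.
Strategy: iterate y from -45 to 45, compute RHS = 13·y³ − 7, and check whether it is a (positive or negative) perfect cube.
Check small values of y:
  y = 0: RHS = -7 is not a perfect cube.
  y = 1: RHS = 6 is not a perfect cube.
  y = -1: RHS = -20 is not a perfect cube.
  y = 2: RHS = 97 is not a perfect cube.
  y = -2: RHS = -111 is not a perfect cube.
  y = 3: RHS = 344 is not a perfect cube.
  y = -3: RHS = -358 is not a perfect cube.
Continuing the search up to |y| = 45 finds no solutions either.
No (x, y) in the scanned range satisfies the equation.

No integer solutions with |y| ≤ 45.


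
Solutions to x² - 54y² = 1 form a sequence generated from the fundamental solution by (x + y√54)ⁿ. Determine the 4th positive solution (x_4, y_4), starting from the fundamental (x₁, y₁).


Step 1: Find the fundamental solution (x₁, y₁) of x² - 54y² = 1.
  Expand √54 as a continued fraction. a₀ = ⌊√54⌋ = 7; iterate m_{k+1} = d_k·a_k − m_k, d_{k+1} = (54 − m_{k+1}²)/d_k, a_{k+1} = ⌊(a₀ + m_{k+1})/d_{k+1}⌋ (starting m₀ = 0, d₀ = 1), with convergents p_k = a_k·p_{k-1} + p_{k-2}, q_k = a_k·q_{k-1} + q_{k-2} (p₋₁ = 1, q₋₁ = 0):
  k = 0: a₀ = 7; p₀/q₀ = 7/1; p₀² − 54·q₀² = 49 − 54 = -5.
  k = 1: m = 7, d = 5, a = ⌊(7 + 7)/5⌋ = 2; p/q = (2·7 + 1)/(2·1 + 0) = 15/2; p² − 54·q² = 225 − 216 = 9.
  k = 2: m = 3, d = 9, a = ⌊(7 + 3)/9⌋ = 1; p/q = (1·15 + 7)/(1·2 + 1) = 22/3; p² − 54·q² = 484 − 486 = -2.
  k = 3: m = 6, d = 2, a = ⌊(7 + 6)/2⌋ = 6; p/q = (6·22 + 15)/(6·3 + 2) = 147/20; p² − 54·q² = 21609 − 21600 = 9.
  k = 4: m = 6, d = 9, a = ⌊(7 + 6)/9⌋ = 1; p/q = (1·147 + 22)/(1·20 + 3) = 169/23; p² − 54·q² = 28561 − 28566 = -5.
  k = 5: m = 3, d = 5, a = ⌊(7 + 3)/5⌋ = 2; p/q = (2·169 + 147)/(2·23 + 20) = 485/66; p² − 54·q² = 235225 − 235224 = 1.
  The first convergent with p² − 54·q² = 1 gives the fundamental solution (x₁, y₁) = (485, 66).
Step 2: Apply the recurrence (x_{n+1}, y_{n+1}) = (x₁x_n + 54y₁y_n, x₁y_n + y₁x_n) repeatedly.
  From (x_1, y_1) = (485, 66): x_2 = 485·485 + 54·66·66 = 470449; y_2 = 485·66 + 66·485 = 64020.
  From (x_2, y_2) = (470449, 64020): x_3 = 485·470449 + 54·66·64020 = 456335045; y_3 = 485·64020 + 66·470449 = 62099334.
  From (x_3, y_3) = (456335045, 62099334): x_4 = 485·456335045 + 54·66·62099334 = 442644523201; y_4 = 485·62099334 + 66·456335045 = 60236289960.
Step 3: Verify x_4² - 54·y_4² = 195934173919840627286401 - 195934173919840627286400 = 1 (should be 1). ✓

(x_1, y_1) = (485, 66); (x_4, y_4) = (442644523201, 60236289960).
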